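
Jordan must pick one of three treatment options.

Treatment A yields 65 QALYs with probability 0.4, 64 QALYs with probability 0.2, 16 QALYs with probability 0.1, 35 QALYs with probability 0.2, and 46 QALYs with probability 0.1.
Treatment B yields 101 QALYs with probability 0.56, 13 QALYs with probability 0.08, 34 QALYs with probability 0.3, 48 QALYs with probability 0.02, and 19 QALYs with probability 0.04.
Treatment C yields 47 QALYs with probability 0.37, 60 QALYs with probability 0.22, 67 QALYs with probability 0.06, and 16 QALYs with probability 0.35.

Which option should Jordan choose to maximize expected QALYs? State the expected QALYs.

Treatment A = 0.4 × 65 + 0.2 × 64 + 0.1 × 16 + 0.2 × 35 + 0.1 × 46 = 26 + 12.8 + 1.6 + 7 + 4.6 = 52
Treatment B = 0.56 × 101 + 0.08 × 13 + 0.3 × 34 + 0.02 × 48 + 0.04 × 19 = 56.56 + 1.04 + 10.2 + 0.96 + 0.76 = 69.52
Treatment C = 0.37 × 47 + 0.22 × 60 + 0.06 × 67 + 0.35 × 16 = 17.39 + 13.2 + 4.02 + 5.6 = 40.21

Treatment B (69.52 QALYs)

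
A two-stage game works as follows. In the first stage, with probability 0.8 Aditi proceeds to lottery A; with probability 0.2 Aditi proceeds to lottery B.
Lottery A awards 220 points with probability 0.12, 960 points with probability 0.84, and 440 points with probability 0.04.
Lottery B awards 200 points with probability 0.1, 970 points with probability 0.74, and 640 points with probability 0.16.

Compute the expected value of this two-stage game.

848.36 points

EV(A) = 0.12 × 220 + 0.84 × 960 + 0.04 × 440 = 26.4 + 806.4 + 17.6 = 850.4
EV(B) = 0.1 × 200 + 0.74 × 970 + 0.16 × 640 = 20 + 717.8 + 102.4 = 840.2
Overall = 0.8 × 850.4 + 0.2 × 840.2 = 680.32 + 168.04 = 848.36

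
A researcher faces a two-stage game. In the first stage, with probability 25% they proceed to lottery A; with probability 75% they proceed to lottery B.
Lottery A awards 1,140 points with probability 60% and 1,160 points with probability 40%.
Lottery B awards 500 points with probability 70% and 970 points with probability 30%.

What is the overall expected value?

767.75 points

EV(A) = 0.6 × 1140 + 0.4 × 1160 = 684 + 464 = 1148
EV(B) = 0.7 × 500 + 0.3 × 970 = 350 + 291 = 641
Overall = 0.25 × 1148 + 0.75 × 641 = 287 + 480.75 = 767.75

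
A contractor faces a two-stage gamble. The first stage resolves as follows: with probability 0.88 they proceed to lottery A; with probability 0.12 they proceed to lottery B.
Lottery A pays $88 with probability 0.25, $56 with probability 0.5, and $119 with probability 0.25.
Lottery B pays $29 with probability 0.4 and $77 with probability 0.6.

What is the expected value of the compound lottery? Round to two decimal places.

EV(A) = 0.25 × 88 + 0.5 × 56 + 0.25 × 119 = 22 + 28 + 29.75 = 79.75
EV(B) = 0.4 × 29 + 0.6 × 77 = 11.6 + 46.2 = 57.8
Overall = 0.88 × 79.75 + 0.12 × 57.8 = 70.18 + 6.936 = 77.116

$77.12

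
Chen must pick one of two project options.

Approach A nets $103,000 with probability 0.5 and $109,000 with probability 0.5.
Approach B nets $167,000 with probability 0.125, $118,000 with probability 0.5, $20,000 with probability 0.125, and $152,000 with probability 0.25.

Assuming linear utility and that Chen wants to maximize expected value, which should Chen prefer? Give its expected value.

Approach A = 0.5 × 103000 + 0.5 × 109000 = 51500 + 54500 = 106000
Approach B = 0.125 × 167000 + 0.5 × 118000 + 0.125 × 20000 + 0.25 × 152000 = 20875 + 59000 + 2500 + 38000 = 120375

Approach B ($120,375)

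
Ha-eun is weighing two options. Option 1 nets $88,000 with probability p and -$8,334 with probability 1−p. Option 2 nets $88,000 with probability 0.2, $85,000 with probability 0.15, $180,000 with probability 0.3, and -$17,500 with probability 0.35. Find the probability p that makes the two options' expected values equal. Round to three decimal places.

p = 0.899

EV(Option 2) = 0.2 × 88000 + 0.15 × 85000 + 0.3 × 180000 + 0.35 × (-17500) = 17600 + 12750 + 54000 − 6125 = 78225
p·88000 + (1−p)·(-8334) = 78225
96334p − 8334 = 78225
p = (78225 + 8334) / 96334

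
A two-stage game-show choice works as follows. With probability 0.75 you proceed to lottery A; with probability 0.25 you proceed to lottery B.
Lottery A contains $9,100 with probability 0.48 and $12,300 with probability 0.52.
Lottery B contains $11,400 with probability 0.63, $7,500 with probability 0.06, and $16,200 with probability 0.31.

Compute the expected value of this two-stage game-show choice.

$11,236.50

EV(A) = 0.48 × 9100 + 0.52 × 12300 = 4368 + 6396 = 10764
EV(B) = 0.63 × 11400 + 0.06 × 7500 + 0.31 × 16200 = 7182 + 450 + 5022 = 12654
Overall = 0.75 × 10764 + 0.25 × 12654 = 8073 + 3163.5 = 11236.5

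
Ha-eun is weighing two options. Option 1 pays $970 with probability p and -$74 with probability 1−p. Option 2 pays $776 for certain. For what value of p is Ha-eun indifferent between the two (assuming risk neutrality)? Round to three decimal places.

p·970 + (1−p)·(-74) = 776
1044p − 74 = 776
p = (776 + 74) / 1044

p = 0.814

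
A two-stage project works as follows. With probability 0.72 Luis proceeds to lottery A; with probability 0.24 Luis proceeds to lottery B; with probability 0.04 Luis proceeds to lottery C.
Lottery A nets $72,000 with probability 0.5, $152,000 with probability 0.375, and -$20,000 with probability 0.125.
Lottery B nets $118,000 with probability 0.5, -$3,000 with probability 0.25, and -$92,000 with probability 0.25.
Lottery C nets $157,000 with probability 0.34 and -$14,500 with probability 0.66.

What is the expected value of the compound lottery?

EV(A) = 0.5 × 72000 + 0.375 × 152000 + 0.125 × (-20000) = 36000 + 57000 − 2500 = 90500
EV(B) = 0.5 × 118000 + 0.25 × (-3000) + 0.25 × (-92000) = 59000 − 750 − 23000 = 35250
EV(C) = 0.34 × 157000 + 0.66 × (-14500) = 53380 − 9570 = 43810
Overall = 0.72 × 90500 + 0.24 × 35250 + 0.04 × 43810 = 65160 + 8460 + 1752.4 = 75372.4

$75,372.40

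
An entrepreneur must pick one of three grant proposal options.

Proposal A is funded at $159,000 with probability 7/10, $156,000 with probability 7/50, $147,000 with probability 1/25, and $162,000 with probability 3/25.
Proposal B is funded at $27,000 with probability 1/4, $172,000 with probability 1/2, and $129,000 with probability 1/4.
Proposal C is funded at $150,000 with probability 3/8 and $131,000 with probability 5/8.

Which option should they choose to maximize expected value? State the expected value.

Proposal A ($158,460)

Proposal A = 7/10 × 159000 + 7/50 × 156000 + 1/25 × 147000 + 3/25 × 162000 = 111300 + 21840 + 5880 + 19440 = 158460
Proposal B = 1/4 × 27000 + 1/2 × 172000 + 1/4 × 129000 = 6750 + 86000 + 32250 = 125000
Proposal C = 3/8 × 150000 + 5/8 × 131000 = 56250 + 81875 = 138125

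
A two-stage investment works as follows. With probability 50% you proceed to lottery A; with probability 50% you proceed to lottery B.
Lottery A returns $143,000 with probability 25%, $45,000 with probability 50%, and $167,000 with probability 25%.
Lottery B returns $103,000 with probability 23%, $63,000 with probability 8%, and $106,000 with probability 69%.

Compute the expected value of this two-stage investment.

$100,935

EV(A) = 0.25 × 143000 + 0.5 × 45000 + 0.25 × 167000 = 35750 + 22500 + 41750 = 100000
EV(B) = 0.23 × 103000 + 0.08 × 63000 + 0.69 × 106000 = 23690 + 5040 + 73140 = 101870
Overall = 0.5 × 100000 + 0.5 × 101870 = 50000 + 50935 = 100935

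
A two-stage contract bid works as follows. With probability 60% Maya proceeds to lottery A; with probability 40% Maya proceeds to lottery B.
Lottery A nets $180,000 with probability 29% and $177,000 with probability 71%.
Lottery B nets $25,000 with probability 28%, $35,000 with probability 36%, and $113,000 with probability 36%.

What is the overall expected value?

$130,834

EV(A) = 0.29 × 180000 + 0.71 × 177000 = 52200 + 125670 = 177870
EV(B) = 0.28 × 25000 + 0.36 × 35000 + 0.36 × 113000 = 7000 + 12600 + 40680 = 60280
Overall = 0.6 × 177870 + 0.4 × 60280 = 106722 + 24112 = 130834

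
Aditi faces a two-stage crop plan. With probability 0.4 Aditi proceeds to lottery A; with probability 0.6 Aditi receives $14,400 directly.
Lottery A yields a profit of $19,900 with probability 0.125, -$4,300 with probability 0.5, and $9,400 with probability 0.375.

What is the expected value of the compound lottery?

EV(A) = 0.125 × 19900 + 0.5 × (-4300) + 0.375 × 9400 = 2487.5 − 2150 + 3525 = 3862.5
Branch B: 14400 (certain)
Overall = 0.4 × 3862.5 + 0.6 × 14400 = 1545 + 8640 = 10185

$10,185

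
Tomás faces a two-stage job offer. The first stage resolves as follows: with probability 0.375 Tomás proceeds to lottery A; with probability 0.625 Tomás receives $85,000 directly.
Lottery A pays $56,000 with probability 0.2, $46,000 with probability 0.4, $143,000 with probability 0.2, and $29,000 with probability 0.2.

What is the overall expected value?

EV(A) = 0.2 × 56000 + 0.4 × 46000 + 0.2 × 143000 + 0.2 × 29000 = 11200 + 18400 + 28600 + 5800 = 64000
Branch B: 85000 (certain)
Overall = 0.375 × 64000 + 0.625 × 85000 = 24000 + 53125 = 77125

$77,125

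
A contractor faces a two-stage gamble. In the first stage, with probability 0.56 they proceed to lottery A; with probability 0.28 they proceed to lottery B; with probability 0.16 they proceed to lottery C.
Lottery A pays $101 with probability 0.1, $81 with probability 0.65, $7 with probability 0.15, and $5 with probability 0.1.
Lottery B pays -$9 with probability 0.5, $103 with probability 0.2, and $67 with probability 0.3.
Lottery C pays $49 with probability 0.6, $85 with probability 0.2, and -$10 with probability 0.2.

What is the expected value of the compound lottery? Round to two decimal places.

$53.25

EV(A) = 0.1 × 101 + 0.65 × 81 + 0.15 × 7 + 0.1 × 5 = 10.1 + 52.65 + 1.05 + 0.5 = 64.3
EV(B) = 0.5 × (-9) + 0.2 × 103 + 0.3 × 67 = -4.5 + 20.6 + 20.1 = 36.2
EV(C) = 0.6 × 49 + 0.2 × 85 + 0.2 × (-10) = 29.4 + 17 − 2 = 44.4
Overall = 0.56 × 64.3 + 0.28 × 36.2 + 0.16 × 44.4 = 36.008 + 10.136 + 7.104 = 53.248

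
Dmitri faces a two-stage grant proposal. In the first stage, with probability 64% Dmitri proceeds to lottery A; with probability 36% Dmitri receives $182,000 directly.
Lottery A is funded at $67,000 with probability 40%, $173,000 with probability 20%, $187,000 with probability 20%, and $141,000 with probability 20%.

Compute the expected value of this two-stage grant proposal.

$146,800

EV(A) = 0.4 × 67000 + 0.2 × 173000 + 0.2 × 187000 + 0.2 × 141000 = 26800 + 34600 + 37400 + 28200 = 127000
Branch B: 182000 (certain)
Overall = 0.64 × 127000 + 0.36 × 182000 = 81280 + 65520 = 146800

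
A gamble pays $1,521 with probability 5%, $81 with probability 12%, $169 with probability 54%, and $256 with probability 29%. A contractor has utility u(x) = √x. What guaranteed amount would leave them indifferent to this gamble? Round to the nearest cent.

E[u] = 0.05·√1521 + 0.12·√81 + 0.54·√169 + 0.29·√256 = 0.05·39 + 0.12·9 + 0.54·13 + 0.29·16 = 14.69
CE = (14.69)² = 215.7961

$215.80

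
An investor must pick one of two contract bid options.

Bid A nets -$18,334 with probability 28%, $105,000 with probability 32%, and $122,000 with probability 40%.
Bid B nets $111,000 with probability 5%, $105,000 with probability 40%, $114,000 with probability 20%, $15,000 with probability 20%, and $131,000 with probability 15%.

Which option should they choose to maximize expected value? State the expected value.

Bid A = 0.28 × (-18334) + 0.32 × 105000 + 0.4 × 122000 = -5133.52 + 33600 + 48800 = 77266.48
Bid B = 0.05 × 111000 + 0.4 × 105000 + 0.2 × 114000 + 0.2 × 15000 + 0.15 × 131000 = 5550 + 42000 + 22800 + 3000 + 19650 = 93000

Bid B ($93,000)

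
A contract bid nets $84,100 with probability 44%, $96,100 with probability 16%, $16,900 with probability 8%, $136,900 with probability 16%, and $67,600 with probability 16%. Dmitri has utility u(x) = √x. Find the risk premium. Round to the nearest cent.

$3,277.44

E[u] = 0.44·√84100 + 0.16·√96100 + 0.08·√16900 + 0.16·√136900 + 0.16·√67600 = 0.44·290 + 0.16·310 + 0.08·130 + 0.16·370 + 0.16·260 = 288.4
CE = (288.4)² = 83174.56
Risk premium = EV − CE = 86452 − 83174.56 = 3277.44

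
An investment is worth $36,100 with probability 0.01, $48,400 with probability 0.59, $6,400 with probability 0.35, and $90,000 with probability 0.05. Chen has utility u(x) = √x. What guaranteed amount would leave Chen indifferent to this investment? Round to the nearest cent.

$30,520.09

E[u] = 0.01·√36100 + 0.59·√48400 + 0.35·√6400 + 0.05·√90000 = 0.01·190 + 0.59·220 + 0.35·80 + 0.05·300 = 174.7
CE = (174.7)² = 30520.09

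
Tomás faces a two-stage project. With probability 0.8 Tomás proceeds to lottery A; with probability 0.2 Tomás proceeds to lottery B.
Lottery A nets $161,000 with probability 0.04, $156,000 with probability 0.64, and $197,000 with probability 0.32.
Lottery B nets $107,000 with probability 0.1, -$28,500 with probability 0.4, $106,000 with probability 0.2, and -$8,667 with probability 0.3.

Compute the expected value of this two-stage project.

$139,035.98

EV(A) = 0.04 × 161000 + 0.64 × 156000 + 0.32 × 197000 = 6440 + 99840 + 63040 = 169320
EV(B) = 0.1 × 107000 + 0.4 × (-28500) + 0.2 × 106000 + 0.3 × (-8667) = 10700 − 11400 + 21200 − 2600.1 = 17899.9
Overall = 0.8 × 169320 + 0.2 × 17899.9 = 135456 + 3579.98 = 139035.98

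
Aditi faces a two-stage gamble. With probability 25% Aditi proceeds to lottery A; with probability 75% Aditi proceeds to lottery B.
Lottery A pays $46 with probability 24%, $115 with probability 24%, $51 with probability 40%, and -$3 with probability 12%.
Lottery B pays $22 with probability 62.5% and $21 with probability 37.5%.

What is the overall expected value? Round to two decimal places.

$30.89

EV(A) = 0.24 × 46 + 0.24 × 115 + 0.4 × 51 + 0.12 × (-3) = 11.04 + 27.6 + 20.4 − 0.36 = 58.68
EV(B) = 0.625 × 22 + 0.375 × 21 = 13.75 + 7.875 = 21.625
Overall = 0.25 × 58.68 + 0.75 × 21.625 = 14.67 + 16.21875 = 30.88875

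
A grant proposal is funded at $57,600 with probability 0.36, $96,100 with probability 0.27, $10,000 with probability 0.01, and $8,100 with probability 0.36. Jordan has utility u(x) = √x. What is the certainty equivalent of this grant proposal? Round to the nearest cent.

$41,412.25

E[u] = 0.36·√57600 + 0.27·√96100 + 0.01·√10000 + 0.36·√8100 = 0.36·240 + 0.27·310 + 0.01·100 + 0.36·90 = 203.5
CE = (203.5)² = 41412.25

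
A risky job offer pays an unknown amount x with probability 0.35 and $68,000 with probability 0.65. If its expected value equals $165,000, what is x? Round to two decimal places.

0.35·x + 0.65·68000 = 165000
0.35·x = 165000 − 44200 = 120800
x = 120800 / 0.35 = 345142.8571

x = $345,142.86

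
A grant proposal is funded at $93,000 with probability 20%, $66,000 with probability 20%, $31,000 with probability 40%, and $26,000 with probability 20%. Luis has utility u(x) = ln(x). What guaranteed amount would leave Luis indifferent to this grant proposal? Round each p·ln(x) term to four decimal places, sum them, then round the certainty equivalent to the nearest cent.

E[u] = 0.2·ln(93000) + 0.2·ln(66000) + 0.4·ln(31000) + 0.2·ln(26000) = 2.2881 + 2.2195 + 4.1367 + 2.0332 = 10.6775
CE = e^10.6775 ≈ 43368.99

$43,368.99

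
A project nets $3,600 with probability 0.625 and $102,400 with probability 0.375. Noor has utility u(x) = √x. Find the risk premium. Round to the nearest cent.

$15,843.75

E[u] = 0.625·√3600 + 0.375·√102400 = 0.625·60 + 0.375·320 = 157.5
CE = (157.5)² = 24806.25
Risk premium = EV − CE = 40650 − 24806.25 = 15843.75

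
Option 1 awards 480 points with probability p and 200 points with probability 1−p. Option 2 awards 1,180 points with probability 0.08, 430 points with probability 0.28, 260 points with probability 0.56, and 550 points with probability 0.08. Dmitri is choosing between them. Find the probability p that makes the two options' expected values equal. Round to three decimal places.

p = 0.730

EV(Option 2) = 0.08 × 1180 + 0.28 × 430 + 0.56 × 260 + 0.08 × 550 = 94.4 + 120.4 + 145.6 + 44 = 404.4
p·480 + (1−p)·200 = 404.4
280p + 200 = 404.4
p = (404.4 − 200) / 280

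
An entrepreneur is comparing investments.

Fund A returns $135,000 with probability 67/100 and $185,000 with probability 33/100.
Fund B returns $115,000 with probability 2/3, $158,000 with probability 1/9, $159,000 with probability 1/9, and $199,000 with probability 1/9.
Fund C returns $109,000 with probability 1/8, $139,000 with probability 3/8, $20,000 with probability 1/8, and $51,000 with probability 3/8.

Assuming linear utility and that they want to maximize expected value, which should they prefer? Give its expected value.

Fund A ($151,500)

Fund A = 67/100 × 135000 + 33/100 × 185000 = 90450 + 61050 = 151500
Fund B = 2/3 × 115000 + 1/9 × 158000 + 1/9 × 159000 + 1/9 × 199000 = 76666.6667 + 17555.5556 + 17666.6667 + 22111.1111 = 134000
Fund C = 1/8 × 109000 + 3/8 × 139000 + 1/8 × 20000 + 3/8 × 51000 = 13625 + 52125 + 2500 + 19125 = 87375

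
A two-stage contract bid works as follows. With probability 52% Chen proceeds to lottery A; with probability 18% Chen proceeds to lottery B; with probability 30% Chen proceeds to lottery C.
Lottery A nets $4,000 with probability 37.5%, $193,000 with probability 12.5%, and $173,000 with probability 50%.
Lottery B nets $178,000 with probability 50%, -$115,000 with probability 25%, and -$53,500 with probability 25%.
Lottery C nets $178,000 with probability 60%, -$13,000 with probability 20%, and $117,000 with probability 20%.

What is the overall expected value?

$105,022.50

EV(A) = 0.375 × 4000 + 0.125 × 193000 + 0.5 × 173000 = 1500 + 24125 + 86500 = 112125
EV(B) = 0.5 × 178000 + 0.25 × (-115000) + 0.25 × (-53500) = 89000 − 28750 − 13375 = 46875
EV(C) = 0.6 × 178000 + 0.2 × (-13000) + 0.2 × 117000 = 106800 − 2600 + 23400 = 127600
Overall = 0.52 × 112125 + 0.18 × 46875 + 0.3 × 127600 = 58305 + 8437.5 + 38280 = 105022.5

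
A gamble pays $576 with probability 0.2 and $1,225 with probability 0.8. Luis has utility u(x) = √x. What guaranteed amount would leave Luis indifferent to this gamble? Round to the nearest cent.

$1,075.84

E[u] = 0.2·√576 + 0.8·√1225 = 0.2·24 + 0.8·35 = 32.8
CE = (32.8)² = 1075.84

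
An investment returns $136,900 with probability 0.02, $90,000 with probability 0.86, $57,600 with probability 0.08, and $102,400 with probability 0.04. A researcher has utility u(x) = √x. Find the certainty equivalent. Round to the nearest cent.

E[u] = 0.02·√136900 + 0.86·√90000 + 0.08·√57600 + 0.04·√102400 = 0.02·370 + 0.86·300 + 0.08·240 + 0.04·320 = 297.4
CE = (297.4)² = 88446.76

$88,446.76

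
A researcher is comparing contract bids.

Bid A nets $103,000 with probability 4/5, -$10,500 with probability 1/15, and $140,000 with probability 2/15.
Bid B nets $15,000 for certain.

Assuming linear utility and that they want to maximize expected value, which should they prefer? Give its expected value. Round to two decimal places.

Bid A ($100,366.67)

Bid A = 4/5 × 103000 + 1/15 × (-10500) + 2/15 × 140000 = 82400 − 700 + 18666.6667 = 100366.6667
Bid B: 15000 (certain)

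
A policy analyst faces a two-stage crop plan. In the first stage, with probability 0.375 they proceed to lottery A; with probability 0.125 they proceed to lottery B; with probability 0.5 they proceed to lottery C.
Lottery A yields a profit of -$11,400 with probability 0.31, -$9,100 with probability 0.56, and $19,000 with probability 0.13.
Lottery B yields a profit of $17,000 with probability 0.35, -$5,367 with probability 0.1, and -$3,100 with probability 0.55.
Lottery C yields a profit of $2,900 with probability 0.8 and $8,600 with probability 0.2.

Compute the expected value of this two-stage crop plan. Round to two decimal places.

$173.54

EV(A) = 0.31 × (-11400) + 0.56 × (-9100) + 0.13 × 19000 = -3534 − 5096 + 2470 = -6160
EV(B) = 0.35 × 17000 + 0.1 × (-5367) + 0.55 × (-3100) = 5950 − 536.7 − 1705 = 3708.3
EV(C) = 0.8 × 2900 + 0.2 × 8600 = 2320 + 1720 = 4040
Overall = 0.375 × (-6160) + 0.125 × 3708.3 + 0.5 × 4040 = -2310 + 463.5375 + 2020 = 173.5375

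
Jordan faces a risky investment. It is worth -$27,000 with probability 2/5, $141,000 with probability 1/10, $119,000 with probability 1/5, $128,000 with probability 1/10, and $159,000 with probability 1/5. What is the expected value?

EV = 2/5 × (-27000) + 1/10 × 141000 + 1/5 × 119000 + 1/10 × 128000 + 1/5 × 159000 = -10800 + 14100 + 23800 + 12800 + 31800 = 71700

$71,700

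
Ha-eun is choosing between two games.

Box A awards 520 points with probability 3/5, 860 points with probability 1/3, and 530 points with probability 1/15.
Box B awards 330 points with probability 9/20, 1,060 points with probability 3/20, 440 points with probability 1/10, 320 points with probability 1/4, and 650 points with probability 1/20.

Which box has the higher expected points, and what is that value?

Box A (634 points)

Box A = 3/5 × 520 + 1/3 × 860 + 1/15 × 530 = 312 + 286.6667 + 35.3333 = 634
Box B = 9/20 × 330 + 3/20 × 1060 + 1/10 × 440 + 1/4 × 320 + 1/20 × 650 = 148.5 + 159 + 44 + 80 + 32.5 = 464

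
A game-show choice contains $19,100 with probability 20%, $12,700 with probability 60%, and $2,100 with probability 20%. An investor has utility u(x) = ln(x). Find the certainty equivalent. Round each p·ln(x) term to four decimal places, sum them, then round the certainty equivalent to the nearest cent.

E[u] = 0.2·ln(19100) + 0.6·ln(12700) + 0.2·ln(2100) = 1.9715 + 5.6696 + 1.5299 = 9.1710
CE = e^9.1710 ≈ 9614.23

$9,614.23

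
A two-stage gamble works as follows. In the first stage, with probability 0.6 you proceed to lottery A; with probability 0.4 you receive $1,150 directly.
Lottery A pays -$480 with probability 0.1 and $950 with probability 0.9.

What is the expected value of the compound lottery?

EV(A) = 0.1 × (-480) + 0.9 × 950 = -48 + 855 = 807
Branch B: 1150 (certain)
Overall = 0.6 × 807 + 0.4 × 1150 = 484.2 + 460 = 944.2

$944.20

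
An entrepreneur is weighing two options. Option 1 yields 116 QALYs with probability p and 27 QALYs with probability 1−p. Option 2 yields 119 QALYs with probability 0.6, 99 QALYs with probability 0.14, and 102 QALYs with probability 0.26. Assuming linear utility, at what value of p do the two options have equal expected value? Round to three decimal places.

p = 0.953

EV(Option 2) = 0.6 × 119 + 0.14 × 99 + 0.26 × 102 = 71.4 + 13.86 + 26.52 = 111.78
p·116 + (1−p)·27 = 111.78
89p + 27 = 111.78
p = (111.78 − 27) / 89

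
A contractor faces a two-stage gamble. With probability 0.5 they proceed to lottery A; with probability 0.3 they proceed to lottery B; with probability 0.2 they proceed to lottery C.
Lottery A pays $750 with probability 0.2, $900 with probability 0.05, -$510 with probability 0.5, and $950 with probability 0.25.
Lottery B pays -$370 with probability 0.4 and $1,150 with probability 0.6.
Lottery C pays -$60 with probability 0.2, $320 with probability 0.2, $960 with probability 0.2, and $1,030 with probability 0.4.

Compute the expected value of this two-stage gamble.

EV(A) = 0.2 × 750 + 0.05 × 900 + 0.5 × (-510) + 0.25 × 950 = 150 + 45 − 255 + 237.5 = 177.5
EV(B) = 0.4 × (-370) + 0.6 × 1150 = -148 + 690 = 542
EV(C) = 0.2 × (-60) + 0.2 × 320 + 0.2 × 960 + 0.4 × 1030 = -12 + 64 + 192 + 412 = 656
Overall = 0.5 × 177.5 + 0.3 × 542 + 0.2 × 656 = 88.75 + 162.6 + 131.2 = 382.55

$382.55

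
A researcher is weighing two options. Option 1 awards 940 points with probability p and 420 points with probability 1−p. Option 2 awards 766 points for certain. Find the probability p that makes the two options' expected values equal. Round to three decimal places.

p = 0.665

p·940 + (1−p)·420 = 766
520p + 420 = 766
p = (766 − 420) / 520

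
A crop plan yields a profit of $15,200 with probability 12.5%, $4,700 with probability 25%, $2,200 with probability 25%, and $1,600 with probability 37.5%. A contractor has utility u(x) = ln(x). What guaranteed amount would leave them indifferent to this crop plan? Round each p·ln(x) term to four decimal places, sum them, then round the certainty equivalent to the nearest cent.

E[u] = 0.125·ln(15200) + 0.25·ln(4700) + 0.25·ln(2200) + 0.375·ln(1600) = 1.2036 + 2.1138 + 1.9241 + 2.7667 = 8.0082
CE = e^8.0082 ≈ 3005.50

$3,005.50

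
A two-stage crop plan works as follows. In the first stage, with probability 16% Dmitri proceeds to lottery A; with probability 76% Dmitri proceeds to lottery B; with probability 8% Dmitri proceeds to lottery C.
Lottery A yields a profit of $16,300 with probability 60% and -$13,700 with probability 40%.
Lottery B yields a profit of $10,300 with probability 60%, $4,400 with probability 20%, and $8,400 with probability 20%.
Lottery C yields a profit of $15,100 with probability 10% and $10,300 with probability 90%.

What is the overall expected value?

EV(A) = 0.6 × 16300 + 0.4 × (-13700) = 9780 − 5480 = 4300
EV(B) = 0.6 × 10300 + 0.2 × 4400 + 0.2 × 8400 = 6180 + 880 + 1680 = 8740
EV(C) = 0.1 × 15100 + 0.9 × 10300 = 1510 + 9270 = 10780
Overall = 0.16 × 4300 + 0.76 × 8740 + 0.08 × 10780 = 688 + 6642.4 + 862.4 = 8192.8

$8,192.80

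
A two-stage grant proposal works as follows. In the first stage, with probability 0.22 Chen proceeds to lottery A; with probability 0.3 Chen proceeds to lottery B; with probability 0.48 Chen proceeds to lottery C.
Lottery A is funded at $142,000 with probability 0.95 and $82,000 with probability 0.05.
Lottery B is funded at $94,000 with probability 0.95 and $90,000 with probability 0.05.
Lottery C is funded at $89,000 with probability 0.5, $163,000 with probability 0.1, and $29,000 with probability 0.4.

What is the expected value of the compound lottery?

EV(A) = 0.95 × 142000 + 0.05 × 82000 = 134900 + 4100 = 139000
EV(B) = 0.95 × 94000 + 0.05 × 90000 = 89300 + 4500 = 93800
EV(C) = 0.5 × 89000 + 0.1 × 163000 + 0.4 × 29000 = 44500 + 16300 + 11600 = 72400
Overall = 0.22 × 139000 + 0.3 × 93800 + 0.48 × 72400 = 30580 + 28140 + 34752 = 93472

$93,472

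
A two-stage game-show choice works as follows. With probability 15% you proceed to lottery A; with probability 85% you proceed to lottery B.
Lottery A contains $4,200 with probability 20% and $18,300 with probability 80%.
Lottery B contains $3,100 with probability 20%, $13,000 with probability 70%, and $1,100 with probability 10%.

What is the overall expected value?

EV(A) = 0.2 × 4200 + 0.8 × 18300 = 840 + 14640 = 15480
EV(B) = 0.2 × 3100 + 0.7 × 13000 + 0.1 × 1100 = 620 + 9100 + 110 = 9830
Overall = 0.15 × 15480 + 0.85 × 9830 = 2322 + 8355.5 = 10677.5

$10,677.50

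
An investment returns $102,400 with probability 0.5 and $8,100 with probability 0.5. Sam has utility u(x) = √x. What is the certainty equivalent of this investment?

E[u] = 0.5·√102400 + 0.5·√8100 = 0.5·320 + 0.5·90 = 205
CE = (205)² = 42025

$42,025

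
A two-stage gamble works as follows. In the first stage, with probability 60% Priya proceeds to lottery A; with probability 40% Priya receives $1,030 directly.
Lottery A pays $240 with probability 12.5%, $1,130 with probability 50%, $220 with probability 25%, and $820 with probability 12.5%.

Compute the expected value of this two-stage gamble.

EV(A) = 0.125 × 240 + 0.5 × 1130 + 0.25 × 220 + 0.125 × 820 = 30 + 565 + 55 + 102.5 = 752.5
Branch B: 1030 (certain)
Overall = 0.6 × 752.5 + 0.4 × 1030 = 451.5 + 412 = 863.5

$863.50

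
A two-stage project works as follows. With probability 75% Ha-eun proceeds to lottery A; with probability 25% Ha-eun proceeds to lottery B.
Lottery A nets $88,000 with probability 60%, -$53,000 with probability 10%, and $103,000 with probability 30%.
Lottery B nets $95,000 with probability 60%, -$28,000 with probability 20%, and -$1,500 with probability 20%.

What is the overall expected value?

$71,575

EV(A) = 0.6 × 88000 + 0.1 × (-53000) + 0.3 × 103000 = 52800 − 5300 + 30900 = 78400
EV(B) = 0.6 × 95000 + 0.2 × (-28000) + 0.2 × (-1500) = 57000 − 5600 − 300 = 51100
Overall = 0.75 × 78400 + 0.25 × 51100 = 58800 + 12775 = 71575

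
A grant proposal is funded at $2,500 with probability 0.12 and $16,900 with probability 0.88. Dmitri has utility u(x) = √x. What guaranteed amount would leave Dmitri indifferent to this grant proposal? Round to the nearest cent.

E[u] = 0.12·√2500 + 0.88·√16900 = 0.12·50 + 0.88·130 = 120.4
CE = (120.4)² = 14496.16

$14,496.16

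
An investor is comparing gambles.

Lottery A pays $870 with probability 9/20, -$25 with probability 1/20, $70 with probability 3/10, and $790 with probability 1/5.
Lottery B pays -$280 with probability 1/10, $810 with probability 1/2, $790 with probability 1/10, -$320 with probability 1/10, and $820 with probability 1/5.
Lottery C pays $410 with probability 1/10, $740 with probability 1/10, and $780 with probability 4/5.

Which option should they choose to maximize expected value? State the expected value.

Lottery C ($739)

Lottery A = 9/20 × 870 + 1/20 × (-25) + 3/10 × 70 + 1/5 × 790 = 391.5 − 1.25 + 21 + 158 = 569.25
Lottery B = 1/10 × (-280) + 1/2 × 810 + 1/10 × 790 + 1/10 × (-320) + 1/5 × 820 = -28 + 405 + 79 − 32 + 164 = 588
Lottery C = 1/10 × 410 + 1/10 × 740 + 4/5 × 780 = 41 + 74 + 624 = 739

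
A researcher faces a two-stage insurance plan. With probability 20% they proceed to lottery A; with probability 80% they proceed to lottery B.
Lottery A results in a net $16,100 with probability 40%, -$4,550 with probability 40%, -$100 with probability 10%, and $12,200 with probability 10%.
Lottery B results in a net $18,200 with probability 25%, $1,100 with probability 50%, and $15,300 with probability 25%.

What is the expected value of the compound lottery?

EV(A) = 0.4 × 16100 + 0.4 × (-4550) + 0.1 × (-100) + 0.1 × 12200 = 6440 − 1820 − 10 + 1220 = 5830
EV(B) = 0.25 × 18200 + 0.5 × 1100 + 0.25 × 15300 = 4550 + 550 + 3825 = 8925
Overall = 0.2 × 5830 + 0.8 × 8925 = 1166 + 7140 = 8306

$8,306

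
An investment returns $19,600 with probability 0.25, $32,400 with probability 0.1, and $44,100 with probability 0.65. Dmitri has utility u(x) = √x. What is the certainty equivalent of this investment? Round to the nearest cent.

$35,910.25

E[u] = 0.25·√19600 + 0.1·√32400 + 0.65·√44100 = 0.25·140 + 0.1·180 + 0.65·210 = 189.5
CE = (189.5)² = 35910.25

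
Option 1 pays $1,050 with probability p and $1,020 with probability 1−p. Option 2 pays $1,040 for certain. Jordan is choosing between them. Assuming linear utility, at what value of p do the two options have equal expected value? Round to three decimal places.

p·1050 + (1−p)·1020 = 1040
30p + 1020 = 1040
p = (1040 − 1020) / 30

p = 0.667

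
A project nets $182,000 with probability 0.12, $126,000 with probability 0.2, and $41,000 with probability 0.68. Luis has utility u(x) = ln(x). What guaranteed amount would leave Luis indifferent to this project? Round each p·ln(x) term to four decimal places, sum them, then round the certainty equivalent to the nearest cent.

$61,371.45

E[u] = 0.12·ln(182000) + 0.2·ln(126000) + 0.68·ln(41000) = 1.4534 + 2.3488 + 7.2225 = 11.0247
CE = e^11.0247 ≈ 61371.45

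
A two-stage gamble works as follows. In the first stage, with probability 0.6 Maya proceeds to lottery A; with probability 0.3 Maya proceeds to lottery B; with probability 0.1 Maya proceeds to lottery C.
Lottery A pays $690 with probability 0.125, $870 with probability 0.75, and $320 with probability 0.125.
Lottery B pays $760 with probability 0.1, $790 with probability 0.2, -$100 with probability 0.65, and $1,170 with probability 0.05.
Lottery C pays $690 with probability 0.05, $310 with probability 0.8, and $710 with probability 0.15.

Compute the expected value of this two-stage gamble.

EV(A) = 0.125 × 690 + 0.75 × 870 + 0.125 × 320 = 86.25 + 652.5 + 40 = 778.75
EV(B) = 0.1 × 760 + 0.2 × 790 + 0.65 × (-100) + 0.05 × 1170 = 76 + 158 − 65 + 58.5 = 227.5
EV(C) = 0.05 × 690 + 0.8 × 310 + 0.15 × 710 = 34.5 + 248 + 106.5 = 389
Overall = 0.6 × 778.75 + 0.3 × 227.5 + 0.1 × 389 = 467.25 + 68.25 + 38.9 = 574.4

$574.40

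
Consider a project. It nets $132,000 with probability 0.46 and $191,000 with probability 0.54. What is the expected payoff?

$163,860

EV = 0.46 × 132000 + 0.54 × 191000 = 60720 + 103140 = 163860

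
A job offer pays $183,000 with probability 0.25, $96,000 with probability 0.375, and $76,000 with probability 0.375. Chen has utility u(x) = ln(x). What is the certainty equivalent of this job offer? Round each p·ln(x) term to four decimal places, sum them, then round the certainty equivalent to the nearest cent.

E[u] = 0.25·ln(183000) + 0.375·ln(96000) + 0.375·ln(76000) = 3.0293 + 4.3020 + 4.2144 = 11.5457
CE = e^11.5457 ≈ 103331.75

$103,331.75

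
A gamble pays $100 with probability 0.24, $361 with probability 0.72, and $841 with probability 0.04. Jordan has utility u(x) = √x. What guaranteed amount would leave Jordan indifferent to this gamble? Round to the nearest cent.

$297.22

E[u] = 0.24·√100 + 0.72·√361 + 0.04·√841 = 0.24·10 + 0.72·19 + 0.04·29 = 17.24
CE = (17.24)² = 297.2176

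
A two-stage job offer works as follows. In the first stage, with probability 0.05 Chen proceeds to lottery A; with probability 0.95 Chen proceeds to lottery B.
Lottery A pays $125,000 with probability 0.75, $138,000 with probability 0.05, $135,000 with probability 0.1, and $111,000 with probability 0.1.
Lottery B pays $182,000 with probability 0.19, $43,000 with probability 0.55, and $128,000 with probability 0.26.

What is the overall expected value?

EV(A) = 0.75 × 125000 + 0.05 × 138000 + 0.1 × 135000 + 0.1 × 111000 = 93750 + 6900 + 13500 + 11100 = 125250
EV(B) = 0.19 × 182000 + 0.55 × 43000 + 0.26 × 128000 = 34580 + 23650 + 33280 = 91510
Overall = 0.05 × 125250 + 0.95 × 91510 = 6262.5 + 86934.5 = 93197

$93,197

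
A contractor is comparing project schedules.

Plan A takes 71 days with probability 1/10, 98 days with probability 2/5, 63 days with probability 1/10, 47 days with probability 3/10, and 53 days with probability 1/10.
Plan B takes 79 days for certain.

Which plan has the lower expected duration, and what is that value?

Plan A = 1/10 × 71 + 2/5 × 98 + 1/10 × 63 + 3/10 × 47 + 1/10 × 53 = 7.1 + 39.2 + 6.3 + 14.1 + 5.3 = 72
Plan B: 79 (certain)

Plan A (72 days)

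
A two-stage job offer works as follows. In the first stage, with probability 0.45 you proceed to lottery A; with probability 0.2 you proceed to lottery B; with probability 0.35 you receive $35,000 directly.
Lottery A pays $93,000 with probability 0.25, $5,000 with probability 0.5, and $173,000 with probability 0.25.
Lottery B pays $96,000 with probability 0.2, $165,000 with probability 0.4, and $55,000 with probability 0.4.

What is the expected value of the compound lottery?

$64,740

EV(A) = 0.25 × 93000 + 0.5 × 5000 + 0.25 × 173000 = 23250 + 2500 + 43250 = 69000
EV(B) = 0.2 × 96000 + 0.4 × 165000 + 0.4 × 55000 = 19200 + 66000 + 22000 = 107200
Branch C: 35000 (certain)
Overall = 0.45 × 69000 + 0.2 × 107200 + 0.35 × 35000 = 31050 + 21440 + 12250 = 64740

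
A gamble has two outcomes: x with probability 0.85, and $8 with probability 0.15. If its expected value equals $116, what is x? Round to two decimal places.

0.85·x + 0.15·8 = 116
0.85·x = 116 − 1.2 = 114.8
x = 114.8 / 0.85 = 135.0588

x = $135.06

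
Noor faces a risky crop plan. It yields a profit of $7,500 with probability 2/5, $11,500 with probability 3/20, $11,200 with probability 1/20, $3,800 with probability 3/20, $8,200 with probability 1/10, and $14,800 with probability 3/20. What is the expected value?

EV = 2/5 × 7500 + 3/20 × 11500 + 1/20 × 11200 + 3/20 × 3800 + 1/10 × 8200 + 3/20 × 14800 = 3000 + 1725 + 560 + 570 + 820 + 2220 = 8895

$8,895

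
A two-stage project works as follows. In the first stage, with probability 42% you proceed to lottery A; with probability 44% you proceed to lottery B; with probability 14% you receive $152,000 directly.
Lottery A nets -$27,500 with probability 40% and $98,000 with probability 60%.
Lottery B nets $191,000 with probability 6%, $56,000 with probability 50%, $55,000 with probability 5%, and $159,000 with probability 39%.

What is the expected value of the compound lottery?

EV(A) = 0.4 × (-27500) + 0.6 × 98000 = -11000 + 58800 = 47800
EV(B) = 0.06 × 191000 + 0.5 × 56000 + 0.05 × 55000 + 0.39 × 159000 = 11460 + 28000 + 2750 + 62010 = 104220
Branch C: 152000 (certain)
Overall = 0.42 × 47800 + 0.44 × 104220 + 0.14 × 152000 = 20076 + 45856.8 + 21280 = 87212.8

$87,212.80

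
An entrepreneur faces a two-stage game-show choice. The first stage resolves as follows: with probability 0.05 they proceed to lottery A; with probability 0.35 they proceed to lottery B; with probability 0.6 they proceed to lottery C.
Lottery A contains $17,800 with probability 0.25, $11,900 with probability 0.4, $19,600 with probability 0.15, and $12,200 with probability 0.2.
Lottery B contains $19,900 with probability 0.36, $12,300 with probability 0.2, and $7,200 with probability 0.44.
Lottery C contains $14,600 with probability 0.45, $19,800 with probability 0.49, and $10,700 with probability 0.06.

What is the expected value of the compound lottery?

EV(A) = 0.25 × 17800 + 0.4 × 11900 + 0.15 × 19600 + 0.2 × 12200 = 4450 + 4760 + 2940 + 2440 = 14590
EV(B) = 0.36 × 19900 + 0.2 × 12300 + 0.44 × 7200 = 7164 + 2460 + 3168 = 12792
EV(C) = 0.45 × 14600 + 0.49 × 19800 + 0.06 × 10700 = 6570 + 9702 + 642 = 16914
Overall = 0.05 × 14590 + 0.35 × 12792 + 0.6 × 16914 = 729.5 + 4477.2 + 10148.4 = 15355.1

$15,355.10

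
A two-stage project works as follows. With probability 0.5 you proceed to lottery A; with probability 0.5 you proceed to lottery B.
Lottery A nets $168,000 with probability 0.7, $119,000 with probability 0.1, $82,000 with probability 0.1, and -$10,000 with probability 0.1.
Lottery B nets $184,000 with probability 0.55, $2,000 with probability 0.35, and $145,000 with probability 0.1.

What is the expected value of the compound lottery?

EV(A) = 0.7 × 168000 + 0.1 × 119000 + 0.1 × 82000 + 0.1 × (-10000) = 117600 + 11900 + 8200 − 1000 = 136700
EV(B) = 0.55 × 184000 + 0.35 × 2000 + 0.1 × 145000 = 101200 + 700 + 14500 = 116400
Overall = 0.5 × 136700 + 0.5 × 116400 = 68350 + 58200 = 126550

$126,550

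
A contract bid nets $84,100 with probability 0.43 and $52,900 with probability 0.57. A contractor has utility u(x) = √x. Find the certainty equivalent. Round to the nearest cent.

$65,433.64

E[u] = 0.43·√84100 + 0.57·√52900 = 0.43·290 + 0.57·230 = 255.8
CE = (255.8)² = 65433.64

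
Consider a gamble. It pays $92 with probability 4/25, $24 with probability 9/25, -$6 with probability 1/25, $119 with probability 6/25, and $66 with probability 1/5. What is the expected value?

EV = 4/25 × 92 + 9/25 × 24 + 1/25 × (-6) + 6/25 × 119 + 1/5 × 66 = 14.72 + 8.64 − 0.24 + 28.56 + 13.2 = 64.88

$64.88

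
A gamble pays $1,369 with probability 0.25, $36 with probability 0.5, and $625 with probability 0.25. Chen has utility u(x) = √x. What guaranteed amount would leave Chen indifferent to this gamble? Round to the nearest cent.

E[u] = 0.25·√1369 + 0.5·√36 + 0.25·√625 = 0.25·37 + 0.5·6 + 0.25·25 = 18.5
CE = (18.5)² = 342.25

$342.25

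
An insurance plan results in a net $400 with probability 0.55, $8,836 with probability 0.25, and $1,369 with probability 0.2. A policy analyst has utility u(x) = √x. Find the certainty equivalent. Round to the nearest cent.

E[u] = 0.55·√400 + 0.25·√8836 + 0.2·√1369 = 0.55·20 + 0.25·94 + 0.2·37 = 41.9
CE = (41.9)² = 1755.61

$1,755.61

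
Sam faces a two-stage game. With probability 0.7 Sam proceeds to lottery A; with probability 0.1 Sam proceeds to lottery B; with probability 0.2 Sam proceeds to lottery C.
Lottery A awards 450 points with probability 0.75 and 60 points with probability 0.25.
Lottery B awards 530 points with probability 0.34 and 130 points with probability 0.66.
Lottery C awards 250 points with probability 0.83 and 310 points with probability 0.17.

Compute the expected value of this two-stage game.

EV(A) = 0.75 × 450 + 0.25 × 60 = 337.5 + 15 = 352.5
EV(B) = 0.34 × 530 + 0.66 × 130 = 180.2 + 85.8 = 266
EV(C) = 0.83 × 250 + 0.17 × 310 = 207.5 + 52.7 = 260.2
Overall = 0.7 × 352.5 + 0.1 × 266 + 0.2 × 260.2 = 246.75 + 26.6 + 52.04 = 325.39

325.39 points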